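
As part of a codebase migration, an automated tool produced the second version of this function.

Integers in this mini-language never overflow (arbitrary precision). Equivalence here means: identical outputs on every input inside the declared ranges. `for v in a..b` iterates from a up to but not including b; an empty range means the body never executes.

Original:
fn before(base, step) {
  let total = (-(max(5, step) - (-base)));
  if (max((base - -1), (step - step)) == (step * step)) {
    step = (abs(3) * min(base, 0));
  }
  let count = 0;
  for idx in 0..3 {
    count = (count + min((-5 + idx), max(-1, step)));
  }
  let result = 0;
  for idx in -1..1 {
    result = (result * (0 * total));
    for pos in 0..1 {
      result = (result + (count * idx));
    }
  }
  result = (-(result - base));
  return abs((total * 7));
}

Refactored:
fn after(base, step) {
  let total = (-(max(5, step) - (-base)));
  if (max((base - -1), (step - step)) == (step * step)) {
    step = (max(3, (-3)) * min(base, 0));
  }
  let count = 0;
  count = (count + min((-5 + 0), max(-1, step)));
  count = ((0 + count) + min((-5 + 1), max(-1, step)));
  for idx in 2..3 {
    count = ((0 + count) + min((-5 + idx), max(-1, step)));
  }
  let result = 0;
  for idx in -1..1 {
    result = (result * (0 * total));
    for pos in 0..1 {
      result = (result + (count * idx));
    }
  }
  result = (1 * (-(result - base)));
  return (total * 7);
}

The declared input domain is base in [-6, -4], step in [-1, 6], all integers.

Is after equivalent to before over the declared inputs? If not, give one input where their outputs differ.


Not equivalent: base=-5, step=6 separates them (7 vs -7).
before: total = -1; (max((base - -1), (step - step)) == (step * step)) -> false; count = 0; [idx=0]; count = -5; [idx=1]; count = -9; [idx=2]; count = -12; result = 0; [idx=-1]; result = 0; [pos=0]; result = 12; [idx=0]; result = 0; [pos=0]; result = 0; result = -5; return 7
after: total = -1; (max((base - -1), (step - step)) == (step * step)) -> false; count = 0; count = -5; count = -9; [idx=2]; count = -12; result = 0; [idx=-1]; result = 0; [pos=0]; result = 12; [idx=0]; result = 0; [pos=0]; result = 0; result = -5; return -7
verdict: not equivalent; witness: base=-5, step=6


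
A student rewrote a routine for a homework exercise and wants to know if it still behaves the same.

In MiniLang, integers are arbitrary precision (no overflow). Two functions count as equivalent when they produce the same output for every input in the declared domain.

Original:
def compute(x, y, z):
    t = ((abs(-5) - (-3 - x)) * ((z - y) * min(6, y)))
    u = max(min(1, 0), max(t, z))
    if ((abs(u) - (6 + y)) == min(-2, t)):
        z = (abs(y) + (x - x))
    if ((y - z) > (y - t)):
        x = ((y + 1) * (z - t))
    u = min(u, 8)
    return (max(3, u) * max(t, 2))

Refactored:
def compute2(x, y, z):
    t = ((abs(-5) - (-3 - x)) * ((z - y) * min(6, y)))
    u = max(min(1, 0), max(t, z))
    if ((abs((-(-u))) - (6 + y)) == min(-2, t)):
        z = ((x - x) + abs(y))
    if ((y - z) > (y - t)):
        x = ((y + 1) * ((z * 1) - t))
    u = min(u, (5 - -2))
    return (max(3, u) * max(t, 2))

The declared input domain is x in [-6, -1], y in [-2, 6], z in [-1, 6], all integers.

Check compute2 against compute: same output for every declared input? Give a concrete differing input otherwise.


The rewrite breaks on x=-6, y=1, z=5, where the results are 64 and 56.
compute: t=8, then u=8, then ((abs(u) - (6 + y)) == min(-2, t)) is false, then ((y - z) > (y - t)) is true, then x=-6, then u=8, then returns 64
compute2: t=8, then u=8, then ((abs((-(-u))) - (6 + y)) == min(-2, t)) is false, then ((y - z) > (y - t)) is true, then x=-6, then u=7, then returns 56
verdict: not equivalent; witness: x=-6, y=1, z=5


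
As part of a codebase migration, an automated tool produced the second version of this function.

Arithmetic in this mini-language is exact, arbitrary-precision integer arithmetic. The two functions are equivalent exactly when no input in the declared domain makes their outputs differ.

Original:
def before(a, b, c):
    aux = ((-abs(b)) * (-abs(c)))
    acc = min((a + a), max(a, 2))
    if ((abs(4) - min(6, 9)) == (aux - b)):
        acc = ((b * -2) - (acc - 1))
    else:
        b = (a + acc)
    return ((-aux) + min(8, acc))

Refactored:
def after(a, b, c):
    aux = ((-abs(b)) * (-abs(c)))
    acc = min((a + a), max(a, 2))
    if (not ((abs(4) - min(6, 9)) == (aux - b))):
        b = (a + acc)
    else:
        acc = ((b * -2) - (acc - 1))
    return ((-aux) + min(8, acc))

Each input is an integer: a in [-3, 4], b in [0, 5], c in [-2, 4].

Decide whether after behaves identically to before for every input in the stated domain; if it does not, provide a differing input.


Equivalent — the differences include boolean connective usage differs, yet no declared input distinguishes the two.
Spot check at a=2, b=5, c=3 — before: aux=15, then acc=2, then ((abs(4) - min(6, 9)) == (aux - b)) is false, then b=4, then returns -13. after: aux=15, then acc=2, then (not ((abs(4) - min(6, 9)) == (aux - b))) is true, then b=4, then returns -13. Both give -13.
Sweeping the whole domain (336 inputs) finds no disagreement.
verdict: equivalent


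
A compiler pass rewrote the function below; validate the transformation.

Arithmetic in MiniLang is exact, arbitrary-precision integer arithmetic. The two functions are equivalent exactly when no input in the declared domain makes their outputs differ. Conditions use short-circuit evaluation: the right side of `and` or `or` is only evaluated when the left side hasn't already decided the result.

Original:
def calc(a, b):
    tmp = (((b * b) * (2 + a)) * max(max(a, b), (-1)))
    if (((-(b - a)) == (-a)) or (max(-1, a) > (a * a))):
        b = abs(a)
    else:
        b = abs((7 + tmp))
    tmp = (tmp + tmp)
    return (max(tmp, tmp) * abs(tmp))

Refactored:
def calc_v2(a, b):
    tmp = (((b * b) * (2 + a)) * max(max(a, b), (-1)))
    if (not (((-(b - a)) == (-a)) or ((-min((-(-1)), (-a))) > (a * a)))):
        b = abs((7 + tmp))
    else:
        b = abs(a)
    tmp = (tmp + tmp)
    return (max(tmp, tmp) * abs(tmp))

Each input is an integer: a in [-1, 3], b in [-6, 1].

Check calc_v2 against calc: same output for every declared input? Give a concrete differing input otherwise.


Equivalent — the differences include boolean connective usage differs; min/max/abs usage differs, yet no declared input distinguishes the two.
Tracing a=2, b=-1: calc: tmp becomes 8; next (((-(b - a)) == (-a)) or (max(-1, a) > (a * a))) evaluates to false; next b becomes 15; next tmp becomes 16; next final value 256 | calc_v2: tmp becomes 8; next (not (((-(b - a)) == (-a)) or ((-min((-(-1)), (-a))) > (a * a)))) evaluates to true; next b becomes 15; next tmp becomes 16; next final value 256 — matching result 256.
Checked all 40 inputs in the declared domain: the outputs agree on every one.
verdict: equivalent


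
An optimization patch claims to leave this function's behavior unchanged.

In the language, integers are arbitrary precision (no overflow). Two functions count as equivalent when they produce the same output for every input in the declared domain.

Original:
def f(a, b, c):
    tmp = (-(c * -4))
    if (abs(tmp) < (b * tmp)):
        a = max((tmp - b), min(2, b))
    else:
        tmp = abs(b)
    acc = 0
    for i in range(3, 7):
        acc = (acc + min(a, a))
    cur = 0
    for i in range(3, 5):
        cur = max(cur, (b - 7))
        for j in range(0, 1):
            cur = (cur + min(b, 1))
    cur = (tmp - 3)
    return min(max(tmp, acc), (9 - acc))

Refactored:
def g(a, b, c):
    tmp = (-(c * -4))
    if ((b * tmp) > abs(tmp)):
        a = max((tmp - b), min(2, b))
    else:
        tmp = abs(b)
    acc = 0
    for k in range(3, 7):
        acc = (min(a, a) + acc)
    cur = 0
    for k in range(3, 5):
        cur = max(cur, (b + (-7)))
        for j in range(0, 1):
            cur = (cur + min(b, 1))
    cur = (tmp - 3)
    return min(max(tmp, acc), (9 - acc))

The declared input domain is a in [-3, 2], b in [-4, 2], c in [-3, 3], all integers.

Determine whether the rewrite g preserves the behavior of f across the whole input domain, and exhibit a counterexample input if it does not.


Side by side, the visible changes include: comparison usage differs; and arithmetic usage differs; and local variable names differ.
One worked example (a=1, b=-2, c=3) — f: tmp := 12 | (abs(tmp) < (b * tmp)): false | tmp := 2 | acc := 0 | iter i=3: | acc := 1 | iter i=4: | acc := 2 | iter i=5: | acc := 3 | iter i=6: | acc := 4 | cur := 0 | iter i=3: | cur := 0 | iter j=0: | cur := -2 | iter i=4: | cur := -2 | iter j=0: | cur := -4 | cur := -1 | result 4; g: tmp := 12 | ((b * tmp) > abs(tmp)): false | tmp := 2 | acc := 0 | iter k=3: | acc := 1 | iter k=4: | acc := 2 | iter k=5: | acc := 3 | iter k=6: | acc := 4 | cur := 0 | iter k=3: | cur := 0 | iter j=0: | cur := -2 | iter k=4: | cur := -2 | iter j=0: | cur := -4 | cur := -1 | result 4; agreement on 4.
Across all 294 domain points the two functions coincide.
verdict: equivalent


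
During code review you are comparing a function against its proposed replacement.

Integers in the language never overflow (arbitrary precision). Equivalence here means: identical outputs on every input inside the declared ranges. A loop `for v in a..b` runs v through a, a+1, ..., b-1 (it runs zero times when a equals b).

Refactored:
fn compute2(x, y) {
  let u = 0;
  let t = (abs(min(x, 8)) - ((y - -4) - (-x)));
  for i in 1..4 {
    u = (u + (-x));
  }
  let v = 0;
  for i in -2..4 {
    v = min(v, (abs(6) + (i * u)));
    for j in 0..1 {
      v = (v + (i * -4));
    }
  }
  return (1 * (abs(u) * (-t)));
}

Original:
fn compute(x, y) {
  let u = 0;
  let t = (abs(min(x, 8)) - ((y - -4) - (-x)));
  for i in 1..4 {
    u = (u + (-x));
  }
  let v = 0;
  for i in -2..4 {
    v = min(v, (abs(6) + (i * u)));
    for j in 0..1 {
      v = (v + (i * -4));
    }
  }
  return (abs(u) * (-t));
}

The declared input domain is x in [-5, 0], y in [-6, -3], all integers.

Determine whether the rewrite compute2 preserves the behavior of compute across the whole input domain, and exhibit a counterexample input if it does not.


Equivalent — the differences include constant usage differs, plus arithmetic usage differs, yet no declared input distinguishes the two.
One worked example (x=0, y=-3) — compute: u=0, then t=-1, then (i=1), then u=0, then (i=2), then u=0, then (i=3), then u=0, then v=0, then (i=-2), then v=0, then (j=0), then v=8, then (i=-1), then v=6, then (j=0), then v=10, then (i=0), then v=6, then (j=0), then v=6, then (i=1), then v=6, then (j=0), then v=2, then (i=2), then v=2, then (j=0), then v=-6, then (i=3), then v=-6, then (j=0), then v=-18, then returns 0; compute2: u=0, then t=-1, then (i=1), then u=0, then (i=2), then u=0, then (i=3), then u=0, then v=0, then (i=-2), then v=0, then (j=0), then v=8, then (i=-1), then v=6, then (j=0), then v=10, then (i=0), then v=6, then (j=0), then v=6, then (i=1), then v=6, then (j=0), then v=2, then (i=2), then v=2, then (j=0), then v=-6, then (i=3), then v=-6, then (j=0), then v=-18, then returns 0; agreement on 0.
An exhaustive pass over the 24 declared inputs shows identical outputs.
verdict: equivalent


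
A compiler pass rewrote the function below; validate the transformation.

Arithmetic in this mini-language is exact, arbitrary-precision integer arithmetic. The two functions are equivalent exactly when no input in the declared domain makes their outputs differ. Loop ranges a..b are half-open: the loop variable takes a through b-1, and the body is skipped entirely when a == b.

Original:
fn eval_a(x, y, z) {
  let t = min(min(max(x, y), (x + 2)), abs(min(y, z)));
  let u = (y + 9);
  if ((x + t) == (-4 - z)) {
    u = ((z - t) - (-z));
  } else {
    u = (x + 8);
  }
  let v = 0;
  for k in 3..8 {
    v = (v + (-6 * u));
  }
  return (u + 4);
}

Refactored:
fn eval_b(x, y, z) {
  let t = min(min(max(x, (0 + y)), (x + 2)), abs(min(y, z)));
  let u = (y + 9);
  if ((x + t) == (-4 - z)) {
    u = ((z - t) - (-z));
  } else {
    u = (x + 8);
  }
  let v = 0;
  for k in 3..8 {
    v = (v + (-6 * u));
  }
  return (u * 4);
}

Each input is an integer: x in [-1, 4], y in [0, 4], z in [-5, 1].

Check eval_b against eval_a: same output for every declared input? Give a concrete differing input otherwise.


Evaluate both at x=-1, y=0, z=-5.
eval_a: t := 0 | u := 9 | ((x + t) == (-4 - z)): false | u := 7 | v := 0 | iter k=3: | v := -42 | iter k=4: | v := -84 | iter k=5: | v := -126 | iter k=6: | v := -168 | iter k=7: | v := -210 | result 11
eval_b: t := 0 | u := 9 | ((x + t) == (-4 - z)): false | u := 7 | v := 0 | iter k=3: | v := -42 | iter k=4: | v := -84 | iter k=5: | v := -126 | iter k=6: | v := -168 | iter k=7: | v := -210 | result 28
11 against 28: the behavior changed.
verdict: not equivalent; witness: x=-1, y=0, z=-5


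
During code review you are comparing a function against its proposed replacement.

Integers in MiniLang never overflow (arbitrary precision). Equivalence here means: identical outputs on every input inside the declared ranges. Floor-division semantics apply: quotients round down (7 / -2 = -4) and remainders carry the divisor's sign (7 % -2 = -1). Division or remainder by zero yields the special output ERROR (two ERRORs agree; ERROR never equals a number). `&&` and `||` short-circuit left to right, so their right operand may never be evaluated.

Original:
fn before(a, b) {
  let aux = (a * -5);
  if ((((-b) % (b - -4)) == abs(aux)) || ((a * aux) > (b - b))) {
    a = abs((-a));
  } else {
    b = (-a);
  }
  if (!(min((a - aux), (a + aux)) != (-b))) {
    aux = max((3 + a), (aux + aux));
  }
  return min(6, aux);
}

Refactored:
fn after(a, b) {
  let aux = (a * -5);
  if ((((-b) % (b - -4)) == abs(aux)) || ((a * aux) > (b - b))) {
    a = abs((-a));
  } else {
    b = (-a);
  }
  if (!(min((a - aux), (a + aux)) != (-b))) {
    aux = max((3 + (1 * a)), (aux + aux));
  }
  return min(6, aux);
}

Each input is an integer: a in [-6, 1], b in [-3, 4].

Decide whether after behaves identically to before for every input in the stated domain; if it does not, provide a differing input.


Behavior is preserved: although constant usage differs; and arithmetic usage differs, the outputs never diverge.
Tracing a=-6, b=-2: before: aux=30, then ((((-b) % (b - -4)) == abs(aux)) || ((a * aux) > (b - b))) is false, then b=6, then (!(min((a - aux), (a + aux)) != (-b))) is false, then returns 6 | after: aux=30, then ((((-b) % (b - -4)) == abs(aux)) || ((a * aux) > (b - b))) is false, then b=6, then (!(min((a - aux), (a + aux)) != (-b))) is false, then returns 6 — matching result 6.
Checked all 64 inputs in the declared domain: the outputs agree on every one.
verdict: equivalent


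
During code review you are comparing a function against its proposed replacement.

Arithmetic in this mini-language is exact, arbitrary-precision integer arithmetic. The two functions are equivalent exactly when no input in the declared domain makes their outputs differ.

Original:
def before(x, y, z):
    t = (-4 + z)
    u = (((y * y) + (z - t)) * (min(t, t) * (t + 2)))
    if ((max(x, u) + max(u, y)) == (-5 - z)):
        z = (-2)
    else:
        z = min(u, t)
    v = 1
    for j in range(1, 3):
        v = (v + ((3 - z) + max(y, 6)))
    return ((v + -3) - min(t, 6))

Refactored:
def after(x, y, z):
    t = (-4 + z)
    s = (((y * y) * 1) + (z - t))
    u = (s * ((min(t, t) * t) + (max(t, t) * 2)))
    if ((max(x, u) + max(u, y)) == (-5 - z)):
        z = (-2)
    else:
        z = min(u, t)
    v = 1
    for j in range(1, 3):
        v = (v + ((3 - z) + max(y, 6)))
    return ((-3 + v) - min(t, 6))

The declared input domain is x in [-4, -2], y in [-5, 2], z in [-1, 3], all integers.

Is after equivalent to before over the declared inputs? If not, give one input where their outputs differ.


Equivalent. The edit looks behavioral (`min(t, t)` became `max(t, t)`), but over these ranges it never changes the outcome.
An exhaustive pass over the 120 declared inputs shows identical outputs.
Spot check at x=-3, y=-1, z=1 — before: t becomes -3; next u becomes 15; next ((max(x, u) + max(u, y)) == (-5 - z)) evaluates to false; next z becomes -3; next v becomes 1; next at j=1:; next v becomes 13; next at j=2:; next v becomes 25; next final value 25. after: t becomes -3; next s becomes 5; next u becomes 15; next ((max(x, u) + max(u, y)) == (-5 - z)) evaluates to false; next z becomes -3; next v becomes 1; next at j=1:; next v becomes 13; next at j=2:; next v becomes 25; next final value 25. Both give 25.
verdict: equivalent


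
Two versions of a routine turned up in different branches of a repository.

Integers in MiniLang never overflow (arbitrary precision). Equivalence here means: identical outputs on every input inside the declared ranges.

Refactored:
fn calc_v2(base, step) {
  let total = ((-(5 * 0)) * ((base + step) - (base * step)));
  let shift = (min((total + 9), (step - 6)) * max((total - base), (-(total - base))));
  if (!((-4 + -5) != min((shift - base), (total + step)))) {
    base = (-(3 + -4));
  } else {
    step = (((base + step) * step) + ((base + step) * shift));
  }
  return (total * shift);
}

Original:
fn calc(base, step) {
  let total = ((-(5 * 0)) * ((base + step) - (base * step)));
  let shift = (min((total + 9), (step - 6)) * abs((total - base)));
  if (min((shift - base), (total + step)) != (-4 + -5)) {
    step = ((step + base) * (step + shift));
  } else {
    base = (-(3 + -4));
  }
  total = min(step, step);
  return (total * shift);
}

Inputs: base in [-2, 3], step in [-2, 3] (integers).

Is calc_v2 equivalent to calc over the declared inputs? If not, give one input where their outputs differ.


The rewrite breaks on base=-2, step=-2, where the results are -1152 and 0.
calc: total becomes 0; next shift becomes -16; next (min((shift - base), (total + step)) != (-4 + -5)) evaluates to true; next step becomes 72; next total becomes 72; next final value -1152
calc_v2: total becomes 0; next shift becomes -16; next (!((-4 + -5) != min((shift - base), (total + step)))) evaluates to false; next step becomes 72; next final value 0
verdict: not equivalent; witness: base=-2, step=-2


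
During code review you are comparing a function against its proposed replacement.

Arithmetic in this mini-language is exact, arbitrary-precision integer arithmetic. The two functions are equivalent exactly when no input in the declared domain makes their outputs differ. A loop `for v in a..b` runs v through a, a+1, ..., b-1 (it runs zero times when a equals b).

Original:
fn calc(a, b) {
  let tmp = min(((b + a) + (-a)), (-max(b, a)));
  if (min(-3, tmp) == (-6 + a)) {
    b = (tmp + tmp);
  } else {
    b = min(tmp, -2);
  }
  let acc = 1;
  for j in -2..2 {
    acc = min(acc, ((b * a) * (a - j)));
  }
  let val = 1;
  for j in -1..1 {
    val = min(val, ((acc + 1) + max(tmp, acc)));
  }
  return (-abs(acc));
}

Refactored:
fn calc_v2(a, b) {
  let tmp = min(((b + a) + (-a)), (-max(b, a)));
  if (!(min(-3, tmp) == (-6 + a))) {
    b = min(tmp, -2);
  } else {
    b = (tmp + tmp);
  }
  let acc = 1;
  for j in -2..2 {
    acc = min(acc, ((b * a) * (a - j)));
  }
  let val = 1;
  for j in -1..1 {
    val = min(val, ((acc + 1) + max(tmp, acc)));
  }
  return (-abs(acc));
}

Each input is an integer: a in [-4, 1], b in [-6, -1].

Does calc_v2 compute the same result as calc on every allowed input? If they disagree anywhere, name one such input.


Changes here: boolean connective usage differs; the full 36-point sweep finds no disagreement.
verdict: equivalent


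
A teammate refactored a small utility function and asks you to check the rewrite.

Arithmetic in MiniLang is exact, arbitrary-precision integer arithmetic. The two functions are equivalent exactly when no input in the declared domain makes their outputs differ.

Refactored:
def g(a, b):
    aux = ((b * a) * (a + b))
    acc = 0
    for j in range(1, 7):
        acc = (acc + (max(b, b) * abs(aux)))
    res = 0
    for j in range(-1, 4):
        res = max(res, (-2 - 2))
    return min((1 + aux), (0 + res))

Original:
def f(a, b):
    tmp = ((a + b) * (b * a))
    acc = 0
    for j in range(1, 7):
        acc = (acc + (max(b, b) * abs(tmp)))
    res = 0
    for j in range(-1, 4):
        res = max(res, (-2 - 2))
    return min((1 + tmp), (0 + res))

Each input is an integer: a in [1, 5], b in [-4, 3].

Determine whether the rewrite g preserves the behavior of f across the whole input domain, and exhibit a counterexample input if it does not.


Reading the diff, among the changes: local variable names differ.
As a probe, take a=1, b=-4: f runs tmp=12, then acc=0, then (j=1), then acc=-48, then (j=2), then acc=-96, then (j=3), then acc=-144, then (j=4), then acc=-192, then (j=5), then acc=-240, then (j=6), then acc=-288, then res=0, then (j=-1), then res=0, then (j=0), then res=0, then (j=1), then res=0, then (j=2), then res=0, then (j=3), then res=0, then returns 0; g runs aux=12, then acc=0, then (j=1), then acc=-48, then (j=2), then acc=-96, then (j=3), then acc=-144, then (j=4), then acc=-192, then (j=5), then acc=-240, then (j=6), then acc=-288, then res=0, then (j=-1), then res=0, then (j=0), then res=0, then (j=1), then res=0, then (j=2), then res=0, then (j=3), then res=0, then returns 0; both end at 0.
An exhaustive pass over the 40 declared inputs shows identical outputs.
verdict: equivalent


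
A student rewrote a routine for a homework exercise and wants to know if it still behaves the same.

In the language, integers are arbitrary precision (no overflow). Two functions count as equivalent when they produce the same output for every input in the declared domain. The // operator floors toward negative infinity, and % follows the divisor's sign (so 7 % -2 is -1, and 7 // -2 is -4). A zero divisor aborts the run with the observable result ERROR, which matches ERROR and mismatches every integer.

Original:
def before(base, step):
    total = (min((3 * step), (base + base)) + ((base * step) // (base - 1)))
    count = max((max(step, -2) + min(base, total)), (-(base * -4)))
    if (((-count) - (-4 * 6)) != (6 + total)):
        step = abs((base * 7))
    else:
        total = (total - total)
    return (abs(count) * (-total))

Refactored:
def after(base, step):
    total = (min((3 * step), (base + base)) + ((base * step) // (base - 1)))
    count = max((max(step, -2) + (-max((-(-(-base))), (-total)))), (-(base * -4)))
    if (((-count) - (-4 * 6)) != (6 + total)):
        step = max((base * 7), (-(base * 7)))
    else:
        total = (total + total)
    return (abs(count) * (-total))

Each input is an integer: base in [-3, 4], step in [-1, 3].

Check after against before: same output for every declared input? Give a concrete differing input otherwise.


At base=2, step=3: before gives 0, after gives -160.
verdict: not equivalent; witness: base=2, step=3


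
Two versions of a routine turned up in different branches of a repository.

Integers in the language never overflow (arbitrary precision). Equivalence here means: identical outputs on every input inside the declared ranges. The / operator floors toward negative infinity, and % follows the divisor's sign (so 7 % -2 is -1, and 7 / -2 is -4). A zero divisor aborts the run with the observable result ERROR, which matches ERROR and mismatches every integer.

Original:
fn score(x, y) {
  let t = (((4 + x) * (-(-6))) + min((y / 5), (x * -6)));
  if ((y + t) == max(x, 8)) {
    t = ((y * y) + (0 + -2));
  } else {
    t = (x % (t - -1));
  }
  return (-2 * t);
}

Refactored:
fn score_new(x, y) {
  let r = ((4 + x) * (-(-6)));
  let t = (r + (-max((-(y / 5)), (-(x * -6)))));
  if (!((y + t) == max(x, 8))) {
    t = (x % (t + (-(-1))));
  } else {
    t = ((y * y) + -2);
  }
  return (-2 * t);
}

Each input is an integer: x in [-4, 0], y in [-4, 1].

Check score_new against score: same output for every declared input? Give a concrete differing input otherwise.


Equivalent — the differences include arithmetic usage differs; local variable names differ; boolean connective usage differs; statement counts differ; constant usage differs; min/max/abs usage differs, yet no declared input distinguishes the two.
One worked example (x=-3, y=-2) — score: t := 5 | ((y + t) == max(x, 8)): false | t := 3 | result -6; score_new: r := 6 | t := 5 | (!((y + t) == max(x, 8))): true | t := 3 | result -6; agreement on -6.
An exhaustive pass over the 30 declared inputs shows identical outputs.
verdict: equivalent


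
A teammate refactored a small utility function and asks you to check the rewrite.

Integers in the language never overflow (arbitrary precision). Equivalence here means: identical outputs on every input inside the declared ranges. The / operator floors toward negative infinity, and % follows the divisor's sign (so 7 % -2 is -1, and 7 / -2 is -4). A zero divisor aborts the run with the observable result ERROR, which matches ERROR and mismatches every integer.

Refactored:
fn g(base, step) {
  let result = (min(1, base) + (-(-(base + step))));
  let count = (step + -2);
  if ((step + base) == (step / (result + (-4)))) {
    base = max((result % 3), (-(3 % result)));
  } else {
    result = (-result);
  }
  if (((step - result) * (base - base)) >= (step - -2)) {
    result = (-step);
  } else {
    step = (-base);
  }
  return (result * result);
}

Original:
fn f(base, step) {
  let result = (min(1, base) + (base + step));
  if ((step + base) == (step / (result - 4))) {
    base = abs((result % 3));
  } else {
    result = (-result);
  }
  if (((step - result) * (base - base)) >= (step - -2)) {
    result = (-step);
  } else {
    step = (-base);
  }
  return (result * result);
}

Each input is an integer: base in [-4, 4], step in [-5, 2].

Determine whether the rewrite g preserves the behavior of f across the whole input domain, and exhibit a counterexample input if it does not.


On input base=0, step=0, f returns 0 while g returns ERROR.
verdict: not equivalent; witness: base=0, step=0


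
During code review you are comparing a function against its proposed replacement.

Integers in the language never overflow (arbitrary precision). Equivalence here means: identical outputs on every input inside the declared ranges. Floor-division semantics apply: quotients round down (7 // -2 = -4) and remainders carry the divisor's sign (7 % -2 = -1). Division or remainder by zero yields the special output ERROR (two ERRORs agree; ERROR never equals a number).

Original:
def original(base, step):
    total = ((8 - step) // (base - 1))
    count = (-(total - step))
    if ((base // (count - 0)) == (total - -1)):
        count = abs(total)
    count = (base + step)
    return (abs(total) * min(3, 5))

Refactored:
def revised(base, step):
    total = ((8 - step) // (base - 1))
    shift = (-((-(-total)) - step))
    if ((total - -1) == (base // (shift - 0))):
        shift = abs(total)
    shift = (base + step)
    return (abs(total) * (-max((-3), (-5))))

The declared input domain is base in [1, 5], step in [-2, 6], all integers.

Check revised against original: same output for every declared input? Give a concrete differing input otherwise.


Comparing the listings, the differences include: local variable names differ; min/max/abs usage differs.
One worked example (base=5, step=6) — original: total := 0 | count := 6 | ((base // (count - 0)) == (total - -1)): false | count := 11 | result 0; revised: total := 0 | shift := 6 | ((total - -1) == (base // (shift - 0))): false | shift := 11 | result 0; agreement on 0.
Across all 45 domain points the two functions coincide.
verdict: equivalent


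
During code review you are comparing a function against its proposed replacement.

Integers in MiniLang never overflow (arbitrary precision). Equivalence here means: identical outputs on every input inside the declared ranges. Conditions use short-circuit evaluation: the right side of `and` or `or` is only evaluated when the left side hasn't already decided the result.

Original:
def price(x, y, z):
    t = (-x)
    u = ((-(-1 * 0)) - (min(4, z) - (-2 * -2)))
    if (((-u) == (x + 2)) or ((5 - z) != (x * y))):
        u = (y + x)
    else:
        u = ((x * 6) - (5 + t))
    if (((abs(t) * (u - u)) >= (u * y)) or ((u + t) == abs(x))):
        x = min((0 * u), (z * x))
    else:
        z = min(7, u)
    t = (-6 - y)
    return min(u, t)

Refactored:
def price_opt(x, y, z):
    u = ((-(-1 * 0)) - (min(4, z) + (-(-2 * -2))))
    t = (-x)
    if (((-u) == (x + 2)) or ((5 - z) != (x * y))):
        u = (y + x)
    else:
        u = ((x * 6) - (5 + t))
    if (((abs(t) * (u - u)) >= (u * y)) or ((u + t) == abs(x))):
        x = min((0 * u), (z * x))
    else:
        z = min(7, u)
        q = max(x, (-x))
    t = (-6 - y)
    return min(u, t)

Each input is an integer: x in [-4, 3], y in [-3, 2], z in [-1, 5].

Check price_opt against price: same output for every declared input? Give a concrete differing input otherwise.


Side by side, the visible changes include: local variable names differ, and arithmetic usage differs, and min/max/abs usage differs, and statement counts differ.
One worked example (x=3, y=-1, z=2) — price: t := -3 | u := 2 | (((-u) == (x + 2)) or ((5 - z) != (x * y))): true | u := 2 | (((abs(t) * (u - u)) >= (u * y)) or ((u + t) == abs(x))): true | x := 0 | t := -5 | result -5; price_opt: u := 2 | t := -3 | (((-u) == (x + 2)) or ((5 - z) != (x * y))): true | u := 2 | (((abs(t) * (u - u)) >= (u * y)) or ((u + t) == abs(x))): true | x := 0 | t := -5 | result -5; agreement on -5.
Sweeping the whole domain (336 inputs) finds no disagreement.
verdict: equivalent


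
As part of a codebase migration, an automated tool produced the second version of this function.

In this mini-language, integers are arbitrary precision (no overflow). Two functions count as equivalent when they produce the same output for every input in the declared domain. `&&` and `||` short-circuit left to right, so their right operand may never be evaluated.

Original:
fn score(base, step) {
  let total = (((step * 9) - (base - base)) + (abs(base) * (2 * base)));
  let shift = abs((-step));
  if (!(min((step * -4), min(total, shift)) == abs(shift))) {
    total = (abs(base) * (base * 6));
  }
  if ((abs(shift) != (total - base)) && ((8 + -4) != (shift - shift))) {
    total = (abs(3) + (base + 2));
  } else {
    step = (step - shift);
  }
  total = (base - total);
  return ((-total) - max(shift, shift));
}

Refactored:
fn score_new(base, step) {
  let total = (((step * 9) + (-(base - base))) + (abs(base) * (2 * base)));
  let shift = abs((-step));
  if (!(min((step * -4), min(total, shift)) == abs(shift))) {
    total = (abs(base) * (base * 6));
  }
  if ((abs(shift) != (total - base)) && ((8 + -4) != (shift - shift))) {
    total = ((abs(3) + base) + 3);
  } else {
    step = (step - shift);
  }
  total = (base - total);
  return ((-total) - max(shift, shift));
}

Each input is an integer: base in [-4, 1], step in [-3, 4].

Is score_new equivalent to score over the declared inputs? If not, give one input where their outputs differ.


On input base=-4, step=-3, score returns 2 while score_new returns 3.
verdict: not equivalent; witness: base=-4, step=-3


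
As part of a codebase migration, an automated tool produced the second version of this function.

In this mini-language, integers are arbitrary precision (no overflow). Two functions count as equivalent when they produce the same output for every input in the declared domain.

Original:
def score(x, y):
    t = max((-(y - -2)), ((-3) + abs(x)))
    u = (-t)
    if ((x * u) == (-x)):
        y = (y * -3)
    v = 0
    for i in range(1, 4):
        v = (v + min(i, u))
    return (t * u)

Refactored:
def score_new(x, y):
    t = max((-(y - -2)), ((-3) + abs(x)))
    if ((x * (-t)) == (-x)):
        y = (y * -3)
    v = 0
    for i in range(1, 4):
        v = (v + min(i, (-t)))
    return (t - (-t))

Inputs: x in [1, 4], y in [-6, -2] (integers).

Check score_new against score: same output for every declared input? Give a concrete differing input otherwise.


Evaluate both at x=1, y=-6.
score: t becomes 4; next u becomes -4; next ((x * u) == (-x)) evaluates to false; next v becomes 0; next at i=1:; next v becomes -4; next at i=2:; next v becomes -8; next at i=3:; next v becomes -12; next final value -16
score_new: t becomes 4; next ((x * (-t)) == (-x)) evaluates to false; next v becomes 0; next at i=1:; next v becomes -4; next at i=2:; next v becomes -8; next at i=3:; next v becomes -12; next final value 8
-16 and 8 differ, so these are not the same function on this domain.
verdict: not equivalent; witness: x=1, y=-6


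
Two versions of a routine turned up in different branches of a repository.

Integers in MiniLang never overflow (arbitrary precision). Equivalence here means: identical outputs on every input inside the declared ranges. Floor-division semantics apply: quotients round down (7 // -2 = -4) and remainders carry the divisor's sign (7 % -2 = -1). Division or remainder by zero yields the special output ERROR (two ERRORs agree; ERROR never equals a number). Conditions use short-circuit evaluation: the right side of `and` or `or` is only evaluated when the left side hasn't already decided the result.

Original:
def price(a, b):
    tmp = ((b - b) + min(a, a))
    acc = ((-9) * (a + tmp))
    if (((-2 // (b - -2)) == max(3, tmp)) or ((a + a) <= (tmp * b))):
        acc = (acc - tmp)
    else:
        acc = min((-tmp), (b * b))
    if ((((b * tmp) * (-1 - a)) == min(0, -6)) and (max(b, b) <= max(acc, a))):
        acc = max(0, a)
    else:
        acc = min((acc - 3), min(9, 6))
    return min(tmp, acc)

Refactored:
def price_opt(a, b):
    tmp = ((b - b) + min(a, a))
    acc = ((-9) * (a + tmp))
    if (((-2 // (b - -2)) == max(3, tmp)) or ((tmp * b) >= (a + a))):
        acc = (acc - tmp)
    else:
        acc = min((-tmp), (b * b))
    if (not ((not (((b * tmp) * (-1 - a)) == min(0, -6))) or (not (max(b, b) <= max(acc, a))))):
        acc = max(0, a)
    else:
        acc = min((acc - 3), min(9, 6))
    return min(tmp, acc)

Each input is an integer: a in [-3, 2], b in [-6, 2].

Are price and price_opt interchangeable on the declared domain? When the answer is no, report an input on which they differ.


Behavior is preserved: although boolean connective usage differs; comparison usage differs, the outputs never diverge.
Spot check at a=-1, b=-4 — price: tmp := -1 | acc := 18 | (((-2 // (b - -2)) == max(3, tmp)) or ((a + a) <= (tmp * b))): true | acc := 19 | ((((b * tmp) * (-1 - a)) == min(0, -6)) and (max(b, b) <= max(acc, a))): false | acc := 6 | result -1. price_opt: tmp := -1 | acc := 18 | (((-2 // (b - -2)) == max(3, tmp)) or ((tmp * b) >= (a + a))): true | acc := 19 | (not ((not (((b * tmp) * (-1 - a)) == min(0, -6))) or (not (max(b, b) <= max(acc, a))))): false | acc := 6 | result -1. Both give -1.
Checked all 54 inputs in the declared domain: the outputs agree on every one.
verdict: equivalent


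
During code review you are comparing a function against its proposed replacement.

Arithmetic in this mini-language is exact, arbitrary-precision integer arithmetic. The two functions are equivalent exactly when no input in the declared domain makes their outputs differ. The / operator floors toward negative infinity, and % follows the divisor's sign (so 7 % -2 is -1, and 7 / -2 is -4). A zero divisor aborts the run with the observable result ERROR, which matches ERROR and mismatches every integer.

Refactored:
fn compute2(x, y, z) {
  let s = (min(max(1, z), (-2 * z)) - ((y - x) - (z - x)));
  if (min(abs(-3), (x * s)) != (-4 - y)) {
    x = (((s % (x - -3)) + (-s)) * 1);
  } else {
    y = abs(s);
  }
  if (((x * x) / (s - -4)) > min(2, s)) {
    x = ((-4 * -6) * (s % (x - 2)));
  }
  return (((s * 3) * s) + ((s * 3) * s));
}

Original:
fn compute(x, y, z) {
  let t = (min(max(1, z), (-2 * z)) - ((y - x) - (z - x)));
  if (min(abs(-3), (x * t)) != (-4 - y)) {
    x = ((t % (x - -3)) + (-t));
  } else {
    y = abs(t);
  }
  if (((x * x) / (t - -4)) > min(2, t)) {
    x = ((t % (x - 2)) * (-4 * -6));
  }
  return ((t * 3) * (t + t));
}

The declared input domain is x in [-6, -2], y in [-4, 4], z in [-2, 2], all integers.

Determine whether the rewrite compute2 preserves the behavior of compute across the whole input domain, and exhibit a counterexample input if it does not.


Equivalent — the differences include arithmetic usage differs; local variable names differ; constant usage differs, yet no declared input distinguishes the two.
Spot check at x=-5, y=3, z=-2 — compute: t := -4 | (min(abs(-3), (x * t)) != (-4 - y)): true | x := 4 | divide-by-zero, output ERROR. compute2: s := -4 | (min(abs(-3), (x * s)) != (-4 - y)): true | x := 4 | divide-by-zero, output ERROR. Both give ERROR.
An exhaustive pass over the 225 declared inputs shows identical outputs.
verdict: equivalent


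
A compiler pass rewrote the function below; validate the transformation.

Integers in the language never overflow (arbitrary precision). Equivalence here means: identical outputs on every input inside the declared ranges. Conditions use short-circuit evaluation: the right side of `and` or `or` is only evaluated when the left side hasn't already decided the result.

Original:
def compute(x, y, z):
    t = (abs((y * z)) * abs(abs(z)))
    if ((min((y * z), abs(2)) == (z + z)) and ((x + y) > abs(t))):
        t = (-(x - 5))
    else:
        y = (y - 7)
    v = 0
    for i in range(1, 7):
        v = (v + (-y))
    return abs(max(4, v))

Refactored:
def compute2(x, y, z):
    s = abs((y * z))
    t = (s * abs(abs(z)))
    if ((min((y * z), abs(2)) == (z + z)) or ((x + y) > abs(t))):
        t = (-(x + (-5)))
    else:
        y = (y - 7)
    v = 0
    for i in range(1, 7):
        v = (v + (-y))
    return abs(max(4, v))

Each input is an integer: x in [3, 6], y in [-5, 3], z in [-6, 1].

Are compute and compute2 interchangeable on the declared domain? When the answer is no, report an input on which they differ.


These are not equivalent — on x=3, y=-5, z=0 the outputs split (72 vs 30).
compute: t=0, then ((min((y * z), abs(2)) == (z + z)) and ((x + y) > abs(t))) is false, then y=-12, then v=0, then (i=1), then v=12, then (i=2), then v=24, then (i=3), then v=36, then (i=4), then v=48, then (i=5), then v=60, then (i=6), then v=72, then returns 72
compute2: s=0, then t=0, then ((min((y * z), abs(2)) == (z + z)) or ((x + y) > abs(t))) is true, then t=2, then v=0, then (i=1), then v=5, then (i=2), then v=10, then (i=3), then v=15, then (i=4), then v=20, then (i=5), then v=25, then (i=6), then v=30, then returns 30
verdict: not equivalent; witness: x=3, y=-5, z=0


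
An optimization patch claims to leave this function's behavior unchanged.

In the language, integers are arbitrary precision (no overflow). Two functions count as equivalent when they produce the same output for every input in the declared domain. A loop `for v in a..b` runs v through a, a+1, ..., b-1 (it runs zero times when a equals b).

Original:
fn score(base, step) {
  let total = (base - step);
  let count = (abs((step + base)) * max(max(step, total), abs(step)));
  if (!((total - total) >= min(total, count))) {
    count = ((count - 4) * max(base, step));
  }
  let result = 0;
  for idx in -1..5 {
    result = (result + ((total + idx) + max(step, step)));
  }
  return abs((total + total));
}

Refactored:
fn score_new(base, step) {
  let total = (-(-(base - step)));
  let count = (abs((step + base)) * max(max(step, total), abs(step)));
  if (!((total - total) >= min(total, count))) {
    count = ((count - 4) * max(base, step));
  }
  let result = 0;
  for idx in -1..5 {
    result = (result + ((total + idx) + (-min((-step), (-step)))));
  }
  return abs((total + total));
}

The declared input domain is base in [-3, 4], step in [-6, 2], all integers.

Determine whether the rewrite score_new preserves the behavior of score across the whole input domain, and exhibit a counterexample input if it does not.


This is a faithful refactor — min/max/abs usage differs, but the computed results match everywhere.
Tracing base=4, step=2: score: total=2, then count=12, then (!((total - total) >= min(total, count))) is true, then count=32, then result=0, then (idx=-1), then result=3, then (idx=0), then result=7, then (idx=1), then result=12, then (idx=2), then result=18, then (idx=3), then result=25, then (idx=4), then result=33, then returns 4 | score_new: total=2, then count=12, then (!((total - total) >= min(total, count))) is true, then count=32, then result=0, then (idx=-1), then result=3, then (idx=0), then result=7, then (idx=1), then result=12, then (idx=2), then result=18, then (idx=3), then result=25, then (idx=4), then result=33, then returns 4 — matching result 4.
Across all 72 domain points the two functions coincide.
verdict: equivalent
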